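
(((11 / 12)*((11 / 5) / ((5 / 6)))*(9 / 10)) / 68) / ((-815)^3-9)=-1089 / 18405675056000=-0.00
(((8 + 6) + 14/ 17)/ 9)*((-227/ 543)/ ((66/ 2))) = -6356/ 304623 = -0.02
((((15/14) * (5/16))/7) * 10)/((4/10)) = 1.20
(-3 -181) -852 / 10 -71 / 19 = -25929 / 95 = -272.94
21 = 21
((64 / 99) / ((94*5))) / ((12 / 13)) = 104 / 69795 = 0.00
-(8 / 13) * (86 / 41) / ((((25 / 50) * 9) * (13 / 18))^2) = -0.12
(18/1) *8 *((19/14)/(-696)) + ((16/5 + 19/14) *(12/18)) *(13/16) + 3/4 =143123/48720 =2.94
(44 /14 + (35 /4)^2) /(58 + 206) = 8927 /29568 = 0.30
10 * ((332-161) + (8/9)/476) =1710.02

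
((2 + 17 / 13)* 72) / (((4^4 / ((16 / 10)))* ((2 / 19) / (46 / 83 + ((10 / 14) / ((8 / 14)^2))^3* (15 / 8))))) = 403581927159 / 1414266880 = 285.36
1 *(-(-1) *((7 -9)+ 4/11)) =-18/11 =-1.64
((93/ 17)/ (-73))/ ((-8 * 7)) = 93/ 69496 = 0.00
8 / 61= 0.13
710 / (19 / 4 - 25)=-2840 / 81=-35.06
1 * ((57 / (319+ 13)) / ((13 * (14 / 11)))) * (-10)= -3135 / 30212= -0.10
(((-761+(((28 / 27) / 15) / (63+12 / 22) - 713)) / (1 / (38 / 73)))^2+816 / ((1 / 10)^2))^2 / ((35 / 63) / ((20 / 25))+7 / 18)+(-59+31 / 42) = 4589706661292798372308308009908568184299221 / 11065482854374550085303022271250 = 414776898730.48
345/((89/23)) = 89.16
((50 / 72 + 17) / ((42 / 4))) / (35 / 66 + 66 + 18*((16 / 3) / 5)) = 0.02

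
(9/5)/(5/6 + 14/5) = 54/109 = 0.50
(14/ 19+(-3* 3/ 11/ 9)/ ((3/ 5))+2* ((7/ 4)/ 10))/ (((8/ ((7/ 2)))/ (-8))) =-82103/ 25080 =-3.27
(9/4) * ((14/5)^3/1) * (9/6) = 9261/125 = 74.09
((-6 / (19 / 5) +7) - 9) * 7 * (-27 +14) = 6188 / 19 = 325.68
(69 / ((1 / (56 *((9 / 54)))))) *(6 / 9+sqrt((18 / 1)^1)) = 1288 / 3+1932 *sqrt(2) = 3161.59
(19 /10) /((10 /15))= 57 /20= 2.85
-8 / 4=-2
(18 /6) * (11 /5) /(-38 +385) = 33 /1735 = 0.02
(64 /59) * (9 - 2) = 448 /59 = 7.59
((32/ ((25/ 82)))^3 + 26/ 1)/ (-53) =-18067632874/ 828125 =-21817.52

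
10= 10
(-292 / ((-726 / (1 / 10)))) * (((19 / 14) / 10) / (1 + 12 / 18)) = 1387 / 423500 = 0.00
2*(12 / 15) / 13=8 / 65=0.12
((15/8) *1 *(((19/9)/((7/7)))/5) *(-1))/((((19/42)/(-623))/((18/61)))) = 39249/122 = 321.71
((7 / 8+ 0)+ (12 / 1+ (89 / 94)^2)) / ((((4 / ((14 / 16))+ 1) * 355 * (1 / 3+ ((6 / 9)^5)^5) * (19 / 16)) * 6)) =160380719015637141 / 54712017463894448645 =0.00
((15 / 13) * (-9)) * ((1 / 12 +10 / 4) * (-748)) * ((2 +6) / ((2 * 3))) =347820 / 13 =26755.38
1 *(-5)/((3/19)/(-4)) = 380/3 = 126.67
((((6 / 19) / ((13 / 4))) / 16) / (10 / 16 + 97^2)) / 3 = 4 / 18593419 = 0.00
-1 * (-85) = 85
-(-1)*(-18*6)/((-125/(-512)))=-55296/125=-442.37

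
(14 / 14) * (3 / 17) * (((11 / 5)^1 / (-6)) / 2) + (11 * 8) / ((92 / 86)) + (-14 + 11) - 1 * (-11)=705587 / 7820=90.23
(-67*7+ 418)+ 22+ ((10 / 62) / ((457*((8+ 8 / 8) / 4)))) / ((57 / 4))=-210762379 / 7267671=-29.00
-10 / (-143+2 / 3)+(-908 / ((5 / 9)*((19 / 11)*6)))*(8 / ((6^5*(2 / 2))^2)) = 3589112981 / 51100217280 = 0.07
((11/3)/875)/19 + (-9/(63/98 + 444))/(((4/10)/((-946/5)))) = 39633583/4139625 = 9.57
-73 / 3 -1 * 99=-370 / 3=-123.33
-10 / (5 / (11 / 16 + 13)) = -219 / 8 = -27.38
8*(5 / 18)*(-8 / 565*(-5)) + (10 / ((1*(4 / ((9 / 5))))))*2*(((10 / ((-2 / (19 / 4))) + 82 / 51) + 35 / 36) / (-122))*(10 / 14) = 18793195 / 14764806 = 1.27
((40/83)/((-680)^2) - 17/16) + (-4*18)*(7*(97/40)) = -469478361/383792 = -1223.26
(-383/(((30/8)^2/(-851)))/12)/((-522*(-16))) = 325933/1409400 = 0.23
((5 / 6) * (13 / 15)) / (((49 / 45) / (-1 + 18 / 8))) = 0.83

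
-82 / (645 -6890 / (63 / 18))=574 / 9265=0.06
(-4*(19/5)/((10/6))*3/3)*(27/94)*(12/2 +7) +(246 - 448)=-277364/1175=-236.05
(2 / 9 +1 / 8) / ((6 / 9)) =25 / 48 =0.52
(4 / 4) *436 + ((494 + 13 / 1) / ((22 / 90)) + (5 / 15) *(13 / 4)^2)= 1327187 / 528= 2513.61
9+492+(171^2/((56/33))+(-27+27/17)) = 17706.89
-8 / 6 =-4 / 3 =-1.33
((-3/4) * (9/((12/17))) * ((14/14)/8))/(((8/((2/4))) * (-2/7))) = 0.26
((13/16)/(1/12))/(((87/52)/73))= 12337/29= 425.41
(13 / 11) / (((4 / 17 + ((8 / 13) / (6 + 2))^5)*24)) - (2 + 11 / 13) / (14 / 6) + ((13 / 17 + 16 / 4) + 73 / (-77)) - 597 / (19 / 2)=-98842321950665 / 1646385473304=-60.04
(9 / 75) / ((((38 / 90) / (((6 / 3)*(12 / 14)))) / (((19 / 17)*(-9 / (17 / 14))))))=-5832 / 1445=-4.04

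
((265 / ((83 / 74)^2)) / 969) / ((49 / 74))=107384360 / 327096609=0.33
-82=-82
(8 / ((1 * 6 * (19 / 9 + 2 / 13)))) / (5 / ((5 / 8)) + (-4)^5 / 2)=-13 / 11130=-0.00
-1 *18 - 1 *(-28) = 10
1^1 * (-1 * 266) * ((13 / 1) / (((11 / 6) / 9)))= -16975.64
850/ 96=425/ 48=8.85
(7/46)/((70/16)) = 4/115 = 0.03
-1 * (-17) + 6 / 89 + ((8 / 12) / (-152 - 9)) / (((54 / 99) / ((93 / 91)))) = 66734258 / 3911817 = 17.06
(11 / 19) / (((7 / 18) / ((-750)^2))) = 111375000 / 133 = 837406.02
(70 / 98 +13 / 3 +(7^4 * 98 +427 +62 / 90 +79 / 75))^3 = 13099492212879930.61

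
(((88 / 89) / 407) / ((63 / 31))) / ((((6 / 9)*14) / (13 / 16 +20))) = 93 / 34888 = 0.00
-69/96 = -23/32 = -0.72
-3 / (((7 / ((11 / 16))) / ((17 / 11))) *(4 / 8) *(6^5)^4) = -0.00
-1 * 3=-3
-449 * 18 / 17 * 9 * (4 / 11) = -1555.89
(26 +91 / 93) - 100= -6791 / 93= -73.02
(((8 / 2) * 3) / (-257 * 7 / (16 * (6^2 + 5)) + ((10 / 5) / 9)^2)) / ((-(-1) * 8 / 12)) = -956448 / 143095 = -6.68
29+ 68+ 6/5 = 491/5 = 98.20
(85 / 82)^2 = 7225 / 6724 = 1.07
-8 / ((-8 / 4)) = 4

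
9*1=9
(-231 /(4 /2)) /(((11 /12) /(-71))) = 8946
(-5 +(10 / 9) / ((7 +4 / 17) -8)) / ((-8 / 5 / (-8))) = -3775 / 117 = -32.26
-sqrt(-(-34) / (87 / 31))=-sqrt(91698) / 87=-3.48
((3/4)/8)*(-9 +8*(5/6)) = -7/32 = -0.22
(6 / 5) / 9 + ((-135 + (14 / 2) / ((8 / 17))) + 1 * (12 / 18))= -4773 / 40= -119.32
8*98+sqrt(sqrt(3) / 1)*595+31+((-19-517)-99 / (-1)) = 378+595*3^(1 / 4) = 1161.06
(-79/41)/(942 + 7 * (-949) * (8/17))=17/19270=0.00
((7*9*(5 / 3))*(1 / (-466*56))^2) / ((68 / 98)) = 105 / 472531456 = 0.00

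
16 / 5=3.20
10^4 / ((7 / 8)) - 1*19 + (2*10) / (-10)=11407.57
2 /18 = 0.11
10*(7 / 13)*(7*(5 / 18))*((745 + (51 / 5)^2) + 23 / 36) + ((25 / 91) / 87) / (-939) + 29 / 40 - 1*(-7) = 23829270512413 / 2676262680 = 8903.94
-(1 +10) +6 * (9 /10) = -28 /5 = -5.60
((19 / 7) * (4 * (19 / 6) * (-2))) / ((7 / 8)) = -11552 / 147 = -78.59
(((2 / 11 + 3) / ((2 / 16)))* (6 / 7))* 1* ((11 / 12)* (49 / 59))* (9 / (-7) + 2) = 700 / 59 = 11.86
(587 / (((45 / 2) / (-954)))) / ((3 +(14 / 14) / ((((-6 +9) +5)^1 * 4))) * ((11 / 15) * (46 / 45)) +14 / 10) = -268799040 / 39661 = -6777.41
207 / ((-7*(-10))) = 207 / 70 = 2.96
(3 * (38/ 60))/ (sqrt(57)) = sqrt(57)/ 30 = 0.25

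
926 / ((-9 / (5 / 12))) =-2315 / 54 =-42.87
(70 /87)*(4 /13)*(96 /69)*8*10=716800 /26013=27.56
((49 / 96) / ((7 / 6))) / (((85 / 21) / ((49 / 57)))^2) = 823543 / 41731600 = 0.02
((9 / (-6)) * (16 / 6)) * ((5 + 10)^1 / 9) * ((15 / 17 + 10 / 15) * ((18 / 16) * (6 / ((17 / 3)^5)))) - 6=-145113369 / 24137569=-6.01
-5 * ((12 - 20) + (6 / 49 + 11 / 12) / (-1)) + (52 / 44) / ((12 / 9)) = 149029 / 3234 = 46.08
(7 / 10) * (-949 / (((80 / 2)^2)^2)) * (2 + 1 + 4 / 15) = -325507 / 384000000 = -0.00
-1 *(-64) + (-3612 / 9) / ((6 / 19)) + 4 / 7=-75998 / 63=-1206.32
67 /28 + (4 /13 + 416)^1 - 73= 345.70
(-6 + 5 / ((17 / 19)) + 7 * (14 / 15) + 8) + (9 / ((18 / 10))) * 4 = 8701 / 255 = 34.12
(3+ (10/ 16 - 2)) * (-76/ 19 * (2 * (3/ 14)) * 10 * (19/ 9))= -1235/ 21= -58.81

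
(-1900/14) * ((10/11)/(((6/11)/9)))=-14250/7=-2035.71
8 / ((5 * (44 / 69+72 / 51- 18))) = -4692 / 46775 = -0.10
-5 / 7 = -0.71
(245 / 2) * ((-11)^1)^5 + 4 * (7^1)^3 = -39454751 / 2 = -19727375.50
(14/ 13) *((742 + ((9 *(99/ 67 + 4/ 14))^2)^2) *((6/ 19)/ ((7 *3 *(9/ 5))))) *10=620973212134916600/ 107555056701183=5773.54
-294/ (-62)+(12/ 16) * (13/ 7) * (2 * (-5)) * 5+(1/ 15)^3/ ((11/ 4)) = -1045698139/ 16112250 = -64.90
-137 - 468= -605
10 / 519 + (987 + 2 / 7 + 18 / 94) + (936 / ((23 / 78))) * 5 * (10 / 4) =159705530830 / 3927273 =40665.76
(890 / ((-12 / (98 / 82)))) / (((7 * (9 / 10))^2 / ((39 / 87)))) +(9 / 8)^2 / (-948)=-5857593029 / 5843259648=-1.00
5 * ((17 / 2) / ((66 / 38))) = 1615 / 66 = 24.47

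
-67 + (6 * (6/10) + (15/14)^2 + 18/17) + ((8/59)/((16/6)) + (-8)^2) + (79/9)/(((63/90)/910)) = 100973217911/8846460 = 11413.97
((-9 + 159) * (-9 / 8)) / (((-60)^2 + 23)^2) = -675 / 52504516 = -0.00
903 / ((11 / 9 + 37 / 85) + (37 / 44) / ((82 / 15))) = 356055480 / 714217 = 498.53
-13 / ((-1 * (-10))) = -13 / 10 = -1.30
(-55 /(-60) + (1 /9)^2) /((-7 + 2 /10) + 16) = 1505 /14904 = 0.10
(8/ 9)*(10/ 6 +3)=112/ 27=4.15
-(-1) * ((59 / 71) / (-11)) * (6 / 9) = -118 / 2343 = -0.05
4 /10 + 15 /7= 2.54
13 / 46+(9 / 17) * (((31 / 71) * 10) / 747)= 1316613 / 4608326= 0.29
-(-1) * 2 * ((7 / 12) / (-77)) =-1 / 66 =-0.02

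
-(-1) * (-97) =-97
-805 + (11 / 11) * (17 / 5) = -4008 / 5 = -801.60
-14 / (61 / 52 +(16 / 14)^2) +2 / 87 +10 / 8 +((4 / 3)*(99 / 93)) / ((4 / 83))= 1708984333 / 68147796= 25.08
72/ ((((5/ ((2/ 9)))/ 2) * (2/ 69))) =1104/ 5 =220.80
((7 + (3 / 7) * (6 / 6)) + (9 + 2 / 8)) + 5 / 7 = 487 / 28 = 17.39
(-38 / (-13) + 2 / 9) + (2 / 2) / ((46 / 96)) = 14080 / 2691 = 5.23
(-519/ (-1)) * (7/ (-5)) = -3633/ 5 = -726.60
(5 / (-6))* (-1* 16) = 40 / 3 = 13.33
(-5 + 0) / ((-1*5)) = 1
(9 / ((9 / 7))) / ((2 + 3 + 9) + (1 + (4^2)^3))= 7 / 4111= 0.00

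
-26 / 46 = -13 / 23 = -0.57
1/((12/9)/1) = 3/4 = 0.75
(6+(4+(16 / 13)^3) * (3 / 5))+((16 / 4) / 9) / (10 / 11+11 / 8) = 193019378 / 19871865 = 9.71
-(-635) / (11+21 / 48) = 10160 / 183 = 55.52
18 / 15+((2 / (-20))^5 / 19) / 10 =22799999 / 19000000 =1.20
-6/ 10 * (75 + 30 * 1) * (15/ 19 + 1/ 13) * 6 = -80892/ 247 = -327.50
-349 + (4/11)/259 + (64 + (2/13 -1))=-10586832/37037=-285.84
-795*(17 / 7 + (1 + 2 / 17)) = -335490 / 119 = -2819.24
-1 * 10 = -10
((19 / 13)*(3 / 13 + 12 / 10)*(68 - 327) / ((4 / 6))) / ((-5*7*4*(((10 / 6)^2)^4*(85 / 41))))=52761049137 / 1122265625000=0.05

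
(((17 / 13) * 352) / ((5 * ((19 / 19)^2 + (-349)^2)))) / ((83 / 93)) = 278256 / 328560895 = 0.00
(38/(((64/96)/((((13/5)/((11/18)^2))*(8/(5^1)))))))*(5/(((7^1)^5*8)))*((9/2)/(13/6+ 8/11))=6482268/176557535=0.04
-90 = -90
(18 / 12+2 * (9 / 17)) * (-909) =-79083 / 34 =-2325.97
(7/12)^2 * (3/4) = 49/192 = 0.26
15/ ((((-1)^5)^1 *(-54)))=5/ 18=0.28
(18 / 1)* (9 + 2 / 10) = 828 / 5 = 165.60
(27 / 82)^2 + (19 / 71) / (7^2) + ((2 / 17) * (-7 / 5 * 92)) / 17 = -26280517833 / 33802590220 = -0.78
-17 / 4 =-4.25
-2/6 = -1/3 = -0.33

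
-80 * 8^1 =-640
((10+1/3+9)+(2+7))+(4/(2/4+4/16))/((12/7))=283/9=31.44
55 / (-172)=-55 / 172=-0.32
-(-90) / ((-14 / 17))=-765 / 7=-109.29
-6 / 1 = -6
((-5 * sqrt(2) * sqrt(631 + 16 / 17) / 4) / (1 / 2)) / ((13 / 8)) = -20 * sqrt(365262) / 221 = -54.69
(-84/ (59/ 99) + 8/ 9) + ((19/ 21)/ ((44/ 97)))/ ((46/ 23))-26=-53991437/ 327096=-165.06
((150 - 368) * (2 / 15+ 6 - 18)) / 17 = 38804 / 255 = 152.17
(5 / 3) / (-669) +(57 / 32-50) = -3096961 / 64224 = -48.22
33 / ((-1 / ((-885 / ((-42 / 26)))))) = -126555 / 7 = -18079.29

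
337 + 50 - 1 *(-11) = 398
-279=-279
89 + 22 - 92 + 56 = 75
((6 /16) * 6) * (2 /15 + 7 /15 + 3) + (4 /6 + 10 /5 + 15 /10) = 184 /15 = 12.27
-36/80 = -9/20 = -0.45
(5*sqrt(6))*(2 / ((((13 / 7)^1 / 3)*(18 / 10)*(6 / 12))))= 700*sqrt(6) / 39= 43.97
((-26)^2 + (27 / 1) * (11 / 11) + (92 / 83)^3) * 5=2013724745 / 571787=3521.81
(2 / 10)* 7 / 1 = 7 / 5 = 1.40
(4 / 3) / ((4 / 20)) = 20 / 3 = 6.67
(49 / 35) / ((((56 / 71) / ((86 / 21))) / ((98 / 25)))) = 21371 / 750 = 28.49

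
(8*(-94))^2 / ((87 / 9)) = 1696512 / 29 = 58500.41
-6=-6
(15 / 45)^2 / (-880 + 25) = -1 / 7695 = -0.00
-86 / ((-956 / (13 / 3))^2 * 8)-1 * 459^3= -3181678856681251 / 32901696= -96702579.00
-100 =-100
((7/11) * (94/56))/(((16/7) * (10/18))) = 2961/3520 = 0.84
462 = 462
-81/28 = -2.89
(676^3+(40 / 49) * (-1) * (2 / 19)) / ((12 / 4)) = 287600587376 / 2793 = 102971925.30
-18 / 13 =-1.38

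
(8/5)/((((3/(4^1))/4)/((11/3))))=1408/45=31.29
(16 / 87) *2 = 32 / 87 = 0.37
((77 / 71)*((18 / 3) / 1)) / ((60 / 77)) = 5929 / 710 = 8.35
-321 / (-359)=321 / 359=0.89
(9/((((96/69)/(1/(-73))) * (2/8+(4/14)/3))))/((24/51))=-73899/135488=-0.55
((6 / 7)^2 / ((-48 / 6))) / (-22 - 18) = 9 / 3920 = 0.00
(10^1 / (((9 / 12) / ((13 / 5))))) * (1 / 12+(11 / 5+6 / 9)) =1534 / 15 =102.27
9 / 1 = 9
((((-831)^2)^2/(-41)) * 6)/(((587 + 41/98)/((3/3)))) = -93467400965316/786749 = -118802058.81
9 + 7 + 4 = 20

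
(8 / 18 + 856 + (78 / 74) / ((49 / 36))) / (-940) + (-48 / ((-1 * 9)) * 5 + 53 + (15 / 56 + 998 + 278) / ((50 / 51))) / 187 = 33769436627 / 5214913200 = 6.48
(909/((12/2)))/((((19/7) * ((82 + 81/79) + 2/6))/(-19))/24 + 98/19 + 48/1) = 28652589/9959699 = 2.88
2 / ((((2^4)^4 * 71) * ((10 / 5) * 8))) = 1 / 37224448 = 0.00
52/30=26/15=1.73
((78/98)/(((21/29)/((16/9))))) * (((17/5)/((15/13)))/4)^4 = 899312116937/1562793750000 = 0.58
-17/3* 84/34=-14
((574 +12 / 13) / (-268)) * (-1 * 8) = 14948 / 871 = 17.16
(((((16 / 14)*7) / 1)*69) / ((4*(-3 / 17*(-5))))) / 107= 1.46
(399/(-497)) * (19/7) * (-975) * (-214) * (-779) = 176029033050/497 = 354183165.09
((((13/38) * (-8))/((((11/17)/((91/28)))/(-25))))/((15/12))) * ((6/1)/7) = 344760/1463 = 235.65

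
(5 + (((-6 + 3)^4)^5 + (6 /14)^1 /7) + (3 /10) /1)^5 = 14558139461699579493160106347160344540338059134746494228675357 /28247524900000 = 515377524694192923542129800000000000000000000000.00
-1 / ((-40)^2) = -1 / 1600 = -0.00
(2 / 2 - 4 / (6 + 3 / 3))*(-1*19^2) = -1083 / 7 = -154.71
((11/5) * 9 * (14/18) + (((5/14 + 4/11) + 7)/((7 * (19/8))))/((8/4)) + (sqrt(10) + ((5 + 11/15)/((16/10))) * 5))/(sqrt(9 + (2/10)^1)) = sqrt(230) * (614460 * sqrt(10) + 20614439)/28265160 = 12.10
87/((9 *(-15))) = -29/45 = -0.64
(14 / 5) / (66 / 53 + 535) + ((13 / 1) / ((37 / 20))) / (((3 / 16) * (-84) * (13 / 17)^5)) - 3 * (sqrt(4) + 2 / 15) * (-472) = 28562906967755666 / 9460738569555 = 3019.10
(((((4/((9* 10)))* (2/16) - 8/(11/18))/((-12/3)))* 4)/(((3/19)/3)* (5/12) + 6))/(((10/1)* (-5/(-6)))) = 0.26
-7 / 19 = -0.37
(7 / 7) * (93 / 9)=31 / 3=10.33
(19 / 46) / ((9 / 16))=152 / 207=0.73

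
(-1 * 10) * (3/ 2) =-15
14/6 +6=25/3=8.33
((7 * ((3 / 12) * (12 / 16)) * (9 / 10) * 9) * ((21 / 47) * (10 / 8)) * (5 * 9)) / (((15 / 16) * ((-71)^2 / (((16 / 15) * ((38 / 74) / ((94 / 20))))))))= 2714796 / 412016053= 0.01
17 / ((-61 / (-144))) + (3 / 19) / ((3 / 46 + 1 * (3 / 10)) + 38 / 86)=186534327 / 4625569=40.33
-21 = -21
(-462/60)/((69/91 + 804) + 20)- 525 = -35821387/68230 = -525.01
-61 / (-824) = 0.07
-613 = -613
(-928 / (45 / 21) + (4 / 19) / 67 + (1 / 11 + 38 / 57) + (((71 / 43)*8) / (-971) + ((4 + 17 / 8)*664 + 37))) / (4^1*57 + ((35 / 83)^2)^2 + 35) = 169798860028576182649 / 12164040373640215720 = 13.96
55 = 55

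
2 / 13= 0.15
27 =27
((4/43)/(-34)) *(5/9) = -10/6579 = -0.00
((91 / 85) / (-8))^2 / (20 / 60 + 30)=273 / 462400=0.00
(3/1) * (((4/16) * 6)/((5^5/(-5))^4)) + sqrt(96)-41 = -12512207031241/305175781250 + 4 * sqrt(6) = -31.20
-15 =-15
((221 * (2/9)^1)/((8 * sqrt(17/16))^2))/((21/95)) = 1235/378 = 3.27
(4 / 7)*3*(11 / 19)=132 / 133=0.99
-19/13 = -1.46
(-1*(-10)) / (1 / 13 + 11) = 65 / 72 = 0.90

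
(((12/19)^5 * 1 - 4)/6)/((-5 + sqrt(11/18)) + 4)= 4827782 * sqrt(22)/17332693 + 28966692/17332693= 2.98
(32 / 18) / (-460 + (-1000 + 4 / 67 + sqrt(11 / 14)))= -1468022528 / 1205563757445 - 71824 * sqrt(154) / 1205563757445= -0.00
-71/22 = -3.23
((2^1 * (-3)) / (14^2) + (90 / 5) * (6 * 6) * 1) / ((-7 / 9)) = -571509 / 686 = -833.10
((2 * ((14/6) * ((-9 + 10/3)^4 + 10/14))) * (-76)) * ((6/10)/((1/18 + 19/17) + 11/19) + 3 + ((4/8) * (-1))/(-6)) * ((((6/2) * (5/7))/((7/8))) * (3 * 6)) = -744824197030784/13477401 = -55264675.81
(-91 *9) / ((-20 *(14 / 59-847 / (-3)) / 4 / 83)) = 1718847 / 35725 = 48.11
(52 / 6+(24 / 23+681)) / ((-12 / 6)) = -47659 / 138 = -345.36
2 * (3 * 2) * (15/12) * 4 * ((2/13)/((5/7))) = 168/13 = 12.92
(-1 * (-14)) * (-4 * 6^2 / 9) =-224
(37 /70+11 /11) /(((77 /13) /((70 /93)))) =1391 /7161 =0.19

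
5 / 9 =0.56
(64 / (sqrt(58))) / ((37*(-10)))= -16*sqrt(58) / 5365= -0.02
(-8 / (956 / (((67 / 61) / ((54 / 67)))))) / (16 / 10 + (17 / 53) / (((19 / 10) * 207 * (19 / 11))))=-9877124255 / 1386182895726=-0.01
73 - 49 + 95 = 119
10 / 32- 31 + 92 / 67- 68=-104321 / 1072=-97.31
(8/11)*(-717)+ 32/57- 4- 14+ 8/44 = -337772/627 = -538.71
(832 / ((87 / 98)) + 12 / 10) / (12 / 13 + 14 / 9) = 7959939 / 21025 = 378.59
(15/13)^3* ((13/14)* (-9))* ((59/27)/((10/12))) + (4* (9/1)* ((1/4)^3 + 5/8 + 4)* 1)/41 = -22963041/776048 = -29.59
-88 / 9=-9.78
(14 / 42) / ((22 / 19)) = 19 / 66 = 0.29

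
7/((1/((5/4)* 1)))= 35/4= 8.75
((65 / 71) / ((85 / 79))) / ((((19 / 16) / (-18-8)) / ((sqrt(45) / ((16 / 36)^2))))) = -6488586 * sqrt(5) / 22933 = -632.67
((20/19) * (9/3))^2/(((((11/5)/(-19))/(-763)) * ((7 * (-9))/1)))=-1043.06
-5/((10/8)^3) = -64/25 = -2.56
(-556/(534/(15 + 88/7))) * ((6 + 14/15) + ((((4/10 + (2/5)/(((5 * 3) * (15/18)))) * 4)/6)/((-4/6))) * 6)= -87348712/700875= -124.63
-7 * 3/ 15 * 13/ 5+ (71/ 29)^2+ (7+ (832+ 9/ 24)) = 141578827/ 168200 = 841.73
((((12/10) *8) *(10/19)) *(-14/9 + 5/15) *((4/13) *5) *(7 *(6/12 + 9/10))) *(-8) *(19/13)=551936/507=1088.63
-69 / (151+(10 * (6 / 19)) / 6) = -1311 / 2879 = -0.46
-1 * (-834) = 834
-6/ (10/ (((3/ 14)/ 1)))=-9/ 70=-0.13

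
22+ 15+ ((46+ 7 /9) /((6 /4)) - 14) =1463 /27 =54.19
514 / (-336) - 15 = -2777 / 168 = -16.53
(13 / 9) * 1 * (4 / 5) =52 / 45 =1.16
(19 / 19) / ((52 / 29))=29 / 52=0.56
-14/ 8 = -7/ 4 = -1.75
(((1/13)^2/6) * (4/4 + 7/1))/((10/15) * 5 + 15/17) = 68/36335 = 0.00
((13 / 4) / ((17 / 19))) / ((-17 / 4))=-247 / 289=-0.85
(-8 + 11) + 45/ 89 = 312/ 89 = 3.51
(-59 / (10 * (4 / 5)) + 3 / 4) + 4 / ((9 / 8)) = -221 / 72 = -3.07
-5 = -5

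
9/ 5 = 1.80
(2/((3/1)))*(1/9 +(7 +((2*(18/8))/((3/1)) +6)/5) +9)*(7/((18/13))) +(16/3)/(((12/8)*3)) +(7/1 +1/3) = 67.87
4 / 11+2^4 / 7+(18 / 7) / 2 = 303 / 77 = 3.94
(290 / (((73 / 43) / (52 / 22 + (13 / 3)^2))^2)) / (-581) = -77.41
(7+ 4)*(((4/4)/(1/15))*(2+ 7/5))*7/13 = 3927/13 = 302.08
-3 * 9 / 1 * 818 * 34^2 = -25531416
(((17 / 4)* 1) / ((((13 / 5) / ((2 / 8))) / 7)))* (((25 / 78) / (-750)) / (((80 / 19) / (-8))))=2261 / 973440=0.00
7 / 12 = 0.58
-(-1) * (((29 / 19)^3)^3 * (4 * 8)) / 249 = 464228671227808 / 80349236746971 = 5.78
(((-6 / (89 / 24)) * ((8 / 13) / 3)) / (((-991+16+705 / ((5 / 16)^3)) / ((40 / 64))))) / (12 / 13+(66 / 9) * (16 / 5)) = -7500 / 19512016727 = -0.00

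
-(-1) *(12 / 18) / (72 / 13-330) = -13 / 6327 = -0.00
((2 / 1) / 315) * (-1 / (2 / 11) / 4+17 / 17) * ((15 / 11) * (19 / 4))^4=-4.19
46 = 46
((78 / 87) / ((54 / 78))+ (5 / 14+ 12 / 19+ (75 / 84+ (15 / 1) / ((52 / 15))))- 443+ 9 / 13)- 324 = -97835657 / 128934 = -758.80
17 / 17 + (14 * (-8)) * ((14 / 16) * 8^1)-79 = -862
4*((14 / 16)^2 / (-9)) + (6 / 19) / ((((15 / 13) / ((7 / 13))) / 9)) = 13489 / 13680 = 0.99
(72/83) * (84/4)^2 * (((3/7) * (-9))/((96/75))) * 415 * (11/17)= -21049875/68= -309556.99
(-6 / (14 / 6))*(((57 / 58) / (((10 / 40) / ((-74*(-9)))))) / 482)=-683316 / 48923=-13.97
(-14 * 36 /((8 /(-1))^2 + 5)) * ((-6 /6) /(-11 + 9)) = -3.65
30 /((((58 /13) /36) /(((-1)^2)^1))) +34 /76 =267253 /1102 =242.52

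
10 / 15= 2 / 3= 0.67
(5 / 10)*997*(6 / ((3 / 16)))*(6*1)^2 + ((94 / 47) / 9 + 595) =5173805 / 9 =574867.22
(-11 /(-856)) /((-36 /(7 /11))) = -7 /30816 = -0.00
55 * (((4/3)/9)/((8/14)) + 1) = 1870/27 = 69.26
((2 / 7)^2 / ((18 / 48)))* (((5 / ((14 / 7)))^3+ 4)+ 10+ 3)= 348 / 49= 7.10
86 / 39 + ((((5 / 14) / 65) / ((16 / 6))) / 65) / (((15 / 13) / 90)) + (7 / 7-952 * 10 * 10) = -1039548973 / 10920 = -95196.79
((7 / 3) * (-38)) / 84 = -19 / 18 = -1.06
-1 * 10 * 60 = -600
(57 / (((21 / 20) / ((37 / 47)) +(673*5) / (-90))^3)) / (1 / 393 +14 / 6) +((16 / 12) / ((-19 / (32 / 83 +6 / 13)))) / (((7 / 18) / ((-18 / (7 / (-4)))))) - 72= -17396427990187567493952120 / 236452022063084567642539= -73.57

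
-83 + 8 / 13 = -1071 / 13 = -82.38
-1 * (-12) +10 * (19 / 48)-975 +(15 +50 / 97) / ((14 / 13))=-2199109 / 2328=-944.63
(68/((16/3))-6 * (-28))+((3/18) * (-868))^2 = 759931/36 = 21109.19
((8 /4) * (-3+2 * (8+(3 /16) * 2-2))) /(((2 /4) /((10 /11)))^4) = 213.10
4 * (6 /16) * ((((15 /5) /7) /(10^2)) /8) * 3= 27 /11200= 0.00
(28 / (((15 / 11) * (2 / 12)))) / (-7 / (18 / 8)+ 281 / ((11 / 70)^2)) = 11979 / 1106135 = 0.01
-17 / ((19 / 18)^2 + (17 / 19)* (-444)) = 104652 / 2438693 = 0.04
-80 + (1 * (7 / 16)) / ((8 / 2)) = -5113 / 64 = -79.89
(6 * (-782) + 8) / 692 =-1171 / 173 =-6.77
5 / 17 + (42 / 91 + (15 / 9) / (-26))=917 / 1326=0.69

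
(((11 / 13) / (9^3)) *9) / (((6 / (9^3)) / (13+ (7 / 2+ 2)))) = 1221 / 52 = 23.48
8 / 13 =0.62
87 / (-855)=-29 / 285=-0.10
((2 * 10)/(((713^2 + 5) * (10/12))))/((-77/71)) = -284/6524133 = -0.00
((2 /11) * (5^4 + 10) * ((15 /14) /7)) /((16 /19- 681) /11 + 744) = 180975 /6986077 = 0.03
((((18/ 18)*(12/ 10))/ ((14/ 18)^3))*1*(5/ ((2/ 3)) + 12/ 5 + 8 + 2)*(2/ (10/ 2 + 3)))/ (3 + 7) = 435213/ 343000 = 1.27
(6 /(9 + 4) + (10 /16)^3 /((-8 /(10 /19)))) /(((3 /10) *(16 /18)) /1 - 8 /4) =-3380205 /13152256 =-0.26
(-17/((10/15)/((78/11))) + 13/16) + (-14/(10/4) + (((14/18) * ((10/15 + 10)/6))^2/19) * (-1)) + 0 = -20371967167/109699920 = -185.71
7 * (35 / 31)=245 / 31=7.90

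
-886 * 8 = -7088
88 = 88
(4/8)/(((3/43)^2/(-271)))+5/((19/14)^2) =-180871879/6498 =-27835.01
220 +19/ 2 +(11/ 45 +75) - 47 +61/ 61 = 23287/ 90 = 258.74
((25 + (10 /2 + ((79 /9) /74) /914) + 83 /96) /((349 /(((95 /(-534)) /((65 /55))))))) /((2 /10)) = -785342229925 /11798327526336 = -0.07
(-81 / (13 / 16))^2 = 1679616 / 169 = 9938.56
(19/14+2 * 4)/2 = 131/28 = 4.68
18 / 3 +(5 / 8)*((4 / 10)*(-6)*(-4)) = 12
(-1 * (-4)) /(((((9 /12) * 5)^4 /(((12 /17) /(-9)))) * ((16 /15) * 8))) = -32 /172125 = -0.00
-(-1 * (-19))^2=-361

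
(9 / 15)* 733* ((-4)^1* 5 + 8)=-26388 / 5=-5277.60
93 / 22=4.23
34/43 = 0.79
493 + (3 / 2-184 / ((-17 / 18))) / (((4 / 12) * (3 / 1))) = 23437 / 34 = 689.32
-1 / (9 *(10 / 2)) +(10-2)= 359 / 45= 7.98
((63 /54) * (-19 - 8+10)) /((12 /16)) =-238 /9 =-26.44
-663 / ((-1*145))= 663 / 145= 4.57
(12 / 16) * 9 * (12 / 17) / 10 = 81 / 170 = 0.48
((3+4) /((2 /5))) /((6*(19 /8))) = 70 /57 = 1.23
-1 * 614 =-614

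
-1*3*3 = -9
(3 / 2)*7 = 21 / 2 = 10.50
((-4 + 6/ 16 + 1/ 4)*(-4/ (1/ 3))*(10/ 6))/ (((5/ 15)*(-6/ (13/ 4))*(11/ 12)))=-119.66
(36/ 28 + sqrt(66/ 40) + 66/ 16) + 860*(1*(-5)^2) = sqrt(165)/ 10 + 1204303/ 56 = 21506.70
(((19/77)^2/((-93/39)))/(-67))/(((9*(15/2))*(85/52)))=488072/141309266175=0.00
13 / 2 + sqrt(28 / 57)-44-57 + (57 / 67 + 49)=-5983 / 134 + 2*sqrt(399) / 57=-43.95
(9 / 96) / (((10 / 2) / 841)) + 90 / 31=92613 / 4960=18.67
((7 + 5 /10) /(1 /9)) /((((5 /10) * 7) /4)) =540 /7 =77.14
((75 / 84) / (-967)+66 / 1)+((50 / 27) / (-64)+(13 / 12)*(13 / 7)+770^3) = 456533067.98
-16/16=-1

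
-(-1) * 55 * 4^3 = 3520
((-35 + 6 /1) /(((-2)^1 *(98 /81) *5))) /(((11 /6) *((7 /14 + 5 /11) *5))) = 2349 /8575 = 0.27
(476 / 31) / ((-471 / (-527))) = 8092 / 471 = 17.18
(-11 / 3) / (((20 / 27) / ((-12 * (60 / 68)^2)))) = 13365 / 289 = 46.25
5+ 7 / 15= 82 / 15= 5.47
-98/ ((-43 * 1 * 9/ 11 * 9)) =1078/ 3483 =0.31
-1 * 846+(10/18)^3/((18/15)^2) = -22199299/26244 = -845.88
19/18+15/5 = 73/18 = 4.06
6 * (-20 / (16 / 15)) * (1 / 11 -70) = 173025 / 22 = 7864.77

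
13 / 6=2.17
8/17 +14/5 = 3.27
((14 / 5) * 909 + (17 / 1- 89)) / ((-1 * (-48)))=2061 / 40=51.52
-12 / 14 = -6 / 7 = -0.86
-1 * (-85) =85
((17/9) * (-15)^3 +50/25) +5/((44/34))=-140121/22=-6369.14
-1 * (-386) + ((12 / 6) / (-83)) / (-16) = 256305 / 664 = 386.00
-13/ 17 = -0.76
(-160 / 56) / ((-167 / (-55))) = -1100 / 1169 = -0.94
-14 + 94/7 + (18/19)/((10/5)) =-13/133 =-0.10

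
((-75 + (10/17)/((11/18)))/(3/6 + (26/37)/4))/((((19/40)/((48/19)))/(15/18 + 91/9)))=-6378.24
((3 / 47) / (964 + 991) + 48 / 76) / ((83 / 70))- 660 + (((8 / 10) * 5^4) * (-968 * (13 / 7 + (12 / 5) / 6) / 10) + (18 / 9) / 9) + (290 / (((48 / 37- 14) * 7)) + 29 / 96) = -109907.92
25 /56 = 0.45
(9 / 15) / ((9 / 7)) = 0.47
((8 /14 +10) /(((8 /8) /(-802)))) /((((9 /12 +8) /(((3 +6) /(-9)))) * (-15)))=-64.60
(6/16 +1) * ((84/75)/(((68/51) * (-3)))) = -77/200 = -0.38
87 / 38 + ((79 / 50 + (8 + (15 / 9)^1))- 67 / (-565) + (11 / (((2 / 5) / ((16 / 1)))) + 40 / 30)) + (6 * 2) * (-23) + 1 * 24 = 10895384 / 53675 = 202.99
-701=-701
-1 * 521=-521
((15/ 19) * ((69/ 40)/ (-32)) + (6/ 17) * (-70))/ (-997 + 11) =2046399/ 81530368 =0.03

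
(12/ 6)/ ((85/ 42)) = 84/ 85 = 0.99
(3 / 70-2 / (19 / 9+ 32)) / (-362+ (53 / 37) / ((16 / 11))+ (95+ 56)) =33448 / 445305035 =0.00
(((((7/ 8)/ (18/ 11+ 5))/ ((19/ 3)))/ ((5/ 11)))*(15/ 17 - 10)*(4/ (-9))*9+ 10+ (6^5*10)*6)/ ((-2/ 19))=-22002586831/ 4964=-4432430.87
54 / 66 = 9 / 11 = 0.82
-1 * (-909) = 909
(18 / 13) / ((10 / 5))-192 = -2487 / 13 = -191.31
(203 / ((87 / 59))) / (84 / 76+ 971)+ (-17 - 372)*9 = -193982563 / 55410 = -3500.86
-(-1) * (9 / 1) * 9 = 81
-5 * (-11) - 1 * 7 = 48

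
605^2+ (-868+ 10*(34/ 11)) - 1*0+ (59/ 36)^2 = 5206157123/ 14256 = 365190.60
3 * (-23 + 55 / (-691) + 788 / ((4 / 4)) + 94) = 1780542 / 691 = 2576.76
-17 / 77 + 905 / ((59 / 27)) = 1880492 / 4543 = 413.93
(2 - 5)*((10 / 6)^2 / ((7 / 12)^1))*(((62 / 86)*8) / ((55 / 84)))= -59520 / 473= -125.84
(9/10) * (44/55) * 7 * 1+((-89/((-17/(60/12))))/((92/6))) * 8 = 182766/9775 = 18.70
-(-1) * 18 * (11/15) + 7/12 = 13.78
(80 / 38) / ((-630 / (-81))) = 36 / 133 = 0.27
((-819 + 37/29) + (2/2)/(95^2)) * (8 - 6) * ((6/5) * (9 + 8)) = -43659839484/1308625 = -33363.14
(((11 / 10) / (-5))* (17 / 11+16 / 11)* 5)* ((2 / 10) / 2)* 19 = -627 / 100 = -6.27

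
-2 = -2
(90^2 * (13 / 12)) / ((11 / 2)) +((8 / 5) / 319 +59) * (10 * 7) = 1826532 / 319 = 5725.81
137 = 137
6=6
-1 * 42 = -42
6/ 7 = 0.86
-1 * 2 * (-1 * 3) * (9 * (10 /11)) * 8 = 4320 /11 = 392.73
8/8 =1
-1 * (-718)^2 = -515524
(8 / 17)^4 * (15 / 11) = 61440 / 918731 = 0.07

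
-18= -18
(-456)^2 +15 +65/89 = 18507704/89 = 207951.73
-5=-5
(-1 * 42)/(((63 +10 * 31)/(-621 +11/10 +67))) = 116109/1865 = 62.26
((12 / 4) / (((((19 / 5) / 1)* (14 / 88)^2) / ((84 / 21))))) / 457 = 116160 / 425467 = 0.27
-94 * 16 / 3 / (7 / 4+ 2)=-6016 / 45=-133.69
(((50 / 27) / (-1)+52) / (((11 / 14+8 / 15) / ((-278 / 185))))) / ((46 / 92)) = -10539536 / 92241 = -114.26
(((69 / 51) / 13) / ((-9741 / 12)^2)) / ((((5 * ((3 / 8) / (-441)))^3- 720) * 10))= -0.00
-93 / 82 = -1.13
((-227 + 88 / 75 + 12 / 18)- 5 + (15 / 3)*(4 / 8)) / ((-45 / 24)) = 45532 / 375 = 121.42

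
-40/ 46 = -20/ 23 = -0.87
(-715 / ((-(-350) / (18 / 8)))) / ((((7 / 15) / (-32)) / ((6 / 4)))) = 23166 / 49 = 472.78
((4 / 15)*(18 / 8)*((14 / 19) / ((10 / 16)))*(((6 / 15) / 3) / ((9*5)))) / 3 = 224 / 320625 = 0.00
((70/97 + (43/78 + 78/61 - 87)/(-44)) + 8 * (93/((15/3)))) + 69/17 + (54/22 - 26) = 227795582387/1726107240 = 131.97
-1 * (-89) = 89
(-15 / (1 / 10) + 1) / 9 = -149 / 9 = -16.56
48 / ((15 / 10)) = 32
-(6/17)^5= -7776/1419857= -0.01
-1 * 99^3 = -970299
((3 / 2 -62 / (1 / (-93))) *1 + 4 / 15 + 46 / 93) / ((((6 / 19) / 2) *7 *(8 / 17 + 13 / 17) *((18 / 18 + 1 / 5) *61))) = 577576003 / 10007172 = 57.72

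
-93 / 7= -13.29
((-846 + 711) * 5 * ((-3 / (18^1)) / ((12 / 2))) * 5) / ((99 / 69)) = 2875 / 44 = 65.34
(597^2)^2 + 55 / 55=127027375282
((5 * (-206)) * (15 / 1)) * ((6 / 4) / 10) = -4635 / 2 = -2317.50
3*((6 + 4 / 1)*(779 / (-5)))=-4674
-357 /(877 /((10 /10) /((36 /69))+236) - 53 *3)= 339745 /147807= 2.30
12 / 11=1.09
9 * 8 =72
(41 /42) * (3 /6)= 41 /84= 0.49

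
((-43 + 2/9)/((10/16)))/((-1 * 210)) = 44/135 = 0.33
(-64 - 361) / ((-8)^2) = -425 / 64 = -6.64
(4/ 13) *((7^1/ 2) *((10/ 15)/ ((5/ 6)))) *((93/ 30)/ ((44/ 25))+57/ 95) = 7273/ 3575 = 2.03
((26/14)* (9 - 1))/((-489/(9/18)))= -52/3423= -0.02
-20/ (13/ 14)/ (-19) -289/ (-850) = 18199/ 12350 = 1.47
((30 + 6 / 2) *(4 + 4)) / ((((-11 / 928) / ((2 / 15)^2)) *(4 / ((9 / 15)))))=-59.39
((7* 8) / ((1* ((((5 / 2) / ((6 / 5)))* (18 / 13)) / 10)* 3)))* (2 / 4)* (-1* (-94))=136864 / 45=3041.42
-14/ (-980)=1/ 70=0.01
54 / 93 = 18 / 31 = 0.58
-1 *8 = -8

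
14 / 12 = 7 / 6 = 1.17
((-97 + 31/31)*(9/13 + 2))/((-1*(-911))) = -3360/11843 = -0.28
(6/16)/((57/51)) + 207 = 31515/152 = 207.34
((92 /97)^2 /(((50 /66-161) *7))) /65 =-34914 /2829803795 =-0.00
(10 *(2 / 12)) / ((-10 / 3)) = -1 / 2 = -0.50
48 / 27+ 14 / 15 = 122 / 45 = 2.71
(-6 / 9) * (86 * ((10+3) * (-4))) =8944 / 3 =2981.33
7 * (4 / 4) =7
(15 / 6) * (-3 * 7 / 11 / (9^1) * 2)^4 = 0.08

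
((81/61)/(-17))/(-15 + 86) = -81/73627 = -0.00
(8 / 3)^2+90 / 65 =994 / 117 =8.50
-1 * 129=-129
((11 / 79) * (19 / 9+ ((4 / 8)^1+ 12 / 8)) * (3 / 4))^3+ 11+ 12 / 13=12.00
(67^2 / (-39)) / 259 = -0.44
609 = 609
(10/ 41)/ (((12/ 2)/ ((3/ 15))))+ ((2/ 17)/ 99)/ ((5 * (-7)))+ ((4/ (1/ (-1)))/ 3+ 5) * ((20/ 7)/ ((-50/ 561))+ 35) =26079686/ 2415105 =10.80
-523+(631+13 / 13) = 109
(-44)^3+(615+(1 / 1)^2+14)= -84554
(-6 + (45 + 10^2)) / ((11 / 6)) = 75.82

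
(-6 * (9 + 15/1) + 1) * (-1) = 143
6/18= 1/3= 0.33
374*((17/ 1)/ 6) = 3179/ 3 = 1059.67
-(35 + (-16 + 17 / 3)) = -74 / 3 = -24.67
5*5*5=125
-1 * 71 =-71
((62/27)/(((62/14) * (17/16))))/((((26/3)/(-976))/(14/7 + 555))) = -60886784/1989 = -30611.76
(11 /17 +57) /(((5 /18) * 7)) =504 /17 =29.65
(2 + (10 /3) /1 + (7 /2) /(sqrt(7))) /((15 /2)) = sqrt(7) /15 + 32 /45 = 0.89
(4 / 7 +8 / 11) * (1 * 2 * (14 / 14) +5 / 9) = 2300 / 693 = 3.32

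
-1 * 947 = -947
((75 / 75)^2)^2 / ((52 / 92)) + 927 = 12074 / 13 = 928.77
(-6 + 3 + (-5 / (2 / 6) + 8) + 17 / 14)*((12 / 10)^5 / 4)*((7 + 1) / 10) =-478224 / 109375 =-4.37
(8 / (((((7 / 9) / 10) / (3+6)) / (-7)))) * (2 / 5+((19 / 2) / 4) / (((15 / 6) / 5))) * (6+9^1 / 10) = -1151334 / 5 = -230266.80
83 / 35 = 2.37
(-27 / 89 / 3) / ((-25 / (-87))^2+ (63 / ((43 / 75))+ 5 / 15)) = -2929203 / 3195001121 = -0.00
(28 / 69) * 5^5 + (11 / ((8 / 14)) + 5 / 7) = 2488571 / 1932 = 1288.08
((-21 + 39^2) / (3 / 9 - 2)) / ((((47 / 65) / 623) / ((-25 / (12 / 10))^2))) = -15818359375 / 47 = -336560837.77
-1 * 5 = -5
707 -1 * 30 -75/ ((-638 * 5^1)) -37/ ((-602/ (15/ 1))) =65095643/ 96019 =677.95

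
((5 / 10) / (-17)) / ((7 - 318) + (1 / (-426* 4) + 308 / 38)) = 16188 / 166711163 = 0.00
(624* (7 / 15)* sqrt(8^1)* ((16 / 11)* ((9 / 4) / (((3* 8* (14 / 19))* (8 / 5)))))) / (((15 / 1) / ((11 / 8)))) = 247* sqrt(2) / 40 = 8.73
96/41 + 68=2884/41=70.34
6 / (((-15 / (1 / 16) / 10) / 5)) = -5 / 4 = -1.25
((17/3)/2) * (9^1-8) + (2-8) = -19/6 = -3.17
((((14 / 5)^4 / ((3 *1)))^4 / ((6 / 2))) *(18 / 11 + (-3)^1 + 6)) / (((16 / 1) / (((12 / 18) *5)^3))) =18512603371379654656 / 29366455078125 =630399.66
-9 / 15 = -3 / 5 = -0.60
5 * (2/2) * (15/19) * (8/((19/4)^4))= 153600/2476099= 0.06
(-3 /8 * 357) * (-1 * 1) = 1071 /8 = 133.88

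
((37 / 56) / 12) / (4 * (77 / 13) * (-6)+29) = -481 / 988512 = -0.00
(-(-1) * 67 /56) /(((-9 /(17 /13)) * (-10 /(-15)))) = -1139 /4368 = -0.26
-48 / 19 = -2.53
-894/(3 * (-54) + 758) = -3/2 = -1.50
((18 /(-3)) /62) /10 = -3 /310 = -0.01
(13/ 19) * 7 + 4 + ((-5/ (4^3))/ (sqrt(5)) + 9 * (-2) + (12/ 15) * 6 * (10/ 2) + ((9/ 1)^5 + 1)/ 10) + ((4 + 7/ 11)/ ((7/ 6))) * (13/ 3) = 8685846/ 1463 -sqrt(5)/ 64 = 5936.98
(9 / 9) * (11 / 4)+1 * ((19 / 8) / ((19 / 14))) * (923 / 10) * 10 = 1618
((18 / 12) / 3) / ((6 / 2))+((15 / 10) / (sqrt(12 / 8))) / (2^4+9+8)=sqrt(6) / 66+1 / 6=0.20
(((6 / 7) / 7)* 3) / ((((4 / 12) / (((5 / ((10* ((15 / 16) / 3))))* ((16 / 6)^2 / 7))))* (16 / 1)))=192 / 1715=0.11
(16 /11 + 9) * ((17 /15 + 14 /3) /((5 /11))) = 667 /5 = 133.40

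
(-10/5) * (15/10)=-3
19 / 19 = 1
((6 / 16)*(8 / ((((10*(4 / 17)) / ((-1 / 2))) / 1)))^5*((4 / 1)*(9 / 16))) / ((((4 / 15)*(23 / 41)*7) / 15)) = -171.61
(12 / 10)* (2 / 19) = 12 / 95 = 0.13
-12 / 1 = -12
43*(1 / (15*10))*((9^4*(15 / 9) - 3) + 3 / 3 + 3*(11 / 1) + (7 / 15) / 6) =42438721 / 13500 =3143.61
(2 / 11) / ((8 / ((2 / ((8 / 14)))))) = 7 / 88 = 0.08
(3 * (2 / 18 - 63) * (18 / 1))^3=-39165443136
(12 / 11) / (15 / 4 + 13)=48 / 737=0.07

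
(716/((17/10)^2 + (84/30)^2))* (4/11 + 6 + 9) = 12100400/11803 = 1025.20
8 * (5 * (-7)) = -280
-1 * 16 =-16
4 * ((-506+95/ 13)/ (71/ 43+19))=-92923/ 962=-96.59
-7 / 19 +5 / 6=53 / 114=0.46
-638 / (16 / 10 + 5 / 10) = -6380 / 21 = -303.81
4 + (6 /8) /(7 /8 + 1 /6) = 118 /25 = 4.72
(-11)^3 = -1331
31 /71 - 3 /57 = 518 /1349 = 0.38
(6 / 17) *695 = 4170 / 17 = 245.29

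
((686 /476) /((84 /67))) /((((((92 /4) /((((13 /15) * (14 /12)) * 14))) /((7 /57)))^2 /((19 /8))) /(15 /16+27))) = 1389421630961 /3188788300800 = 0.44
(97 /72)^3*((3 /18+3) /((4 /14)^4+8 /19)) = 18.10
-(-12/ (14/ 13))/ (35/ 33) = 2574/ 245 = 10.51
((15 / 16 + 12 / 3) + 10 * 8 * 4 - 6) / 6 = 1701 / 32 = 53.16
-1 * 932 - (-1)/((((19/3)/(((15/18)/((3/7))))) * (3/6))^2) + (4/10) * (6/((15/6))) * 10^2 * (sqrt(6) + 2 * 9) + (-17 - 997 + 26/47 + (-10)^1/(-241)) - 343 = -20609837464/36801423 + 96 * sqrt(6) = -324.88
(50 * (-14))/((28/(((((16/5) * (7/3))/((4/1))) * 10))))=-1400/3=-466.67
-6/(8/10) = -15/2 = -7.50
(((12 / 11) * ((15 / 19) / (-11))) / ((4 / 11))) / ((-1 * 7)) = 45 / 1463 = 0.03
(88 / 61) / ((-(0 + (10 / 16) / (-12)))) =8448 / 305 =27.70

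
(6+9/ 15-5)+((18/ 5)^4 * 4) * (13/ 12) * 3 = 2185.10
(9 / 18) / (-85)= -1 / 170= -0.01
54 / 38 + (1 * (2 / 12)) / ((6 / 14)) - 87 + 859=264643 / 342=773.81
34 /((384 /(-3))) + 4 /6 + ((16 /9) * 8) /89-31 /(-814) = 12496249 /20864448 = 0.60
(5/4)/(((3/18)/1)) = 7.50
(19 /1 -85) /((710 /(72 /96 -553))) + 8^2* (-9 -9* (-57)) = 32307.34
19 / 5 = 3.80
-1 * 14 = -14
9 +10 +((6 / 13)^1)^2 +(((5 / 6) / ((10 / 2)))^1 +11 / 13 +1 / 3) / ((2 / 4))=3702 / 169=21.91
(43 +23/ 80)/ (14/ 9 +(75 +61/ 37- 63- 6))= 1153179/ 245200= 4.70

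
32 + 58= 90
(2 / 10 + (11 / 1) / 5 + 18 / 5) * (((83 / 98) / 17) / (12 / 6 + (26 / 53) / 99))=1306503 / 8763160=0.15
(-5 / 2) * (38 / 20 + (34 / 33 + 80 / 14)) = -19969 / 924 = -21.61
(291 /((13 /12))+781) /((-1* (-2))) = 13645 /26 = 524.81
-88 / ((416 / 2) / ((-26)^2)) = -286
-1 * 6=-6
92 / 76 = 23 / 19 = 1.21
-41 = -41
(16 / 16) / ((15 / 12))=4 / 5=0.80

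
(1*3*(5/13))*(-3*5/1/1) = -225/13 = -17.31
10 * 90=900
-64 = -64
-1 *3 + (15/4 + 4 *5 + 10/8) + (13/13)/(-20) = 439/20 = 21.95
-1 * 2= -2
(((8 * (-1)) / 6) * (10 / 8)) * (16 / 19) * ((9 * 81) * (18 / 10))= -34992 / 19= -1841.68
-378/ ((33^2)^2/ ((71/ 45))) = -994/ 1976535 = -0.00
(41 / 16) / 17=41 / 272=0.15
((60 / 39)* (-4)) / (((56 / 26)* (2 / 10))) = -100 / 7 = -14.29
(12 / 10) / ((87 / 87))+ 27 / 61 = 501 / 305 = 1.64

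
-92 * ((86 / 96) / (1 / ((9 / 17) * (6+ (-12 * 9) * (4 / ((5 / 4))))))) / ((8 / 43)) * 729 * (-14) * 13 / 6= -2395197656397 / 1360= -1761174747.35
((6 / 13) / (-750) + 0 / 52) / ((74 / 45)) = -9 / 24050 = -0.00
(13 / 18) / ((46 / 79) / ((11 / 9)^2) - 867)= -124267 / 149110686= -0.00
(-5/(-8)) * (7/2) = 35/16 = 2.19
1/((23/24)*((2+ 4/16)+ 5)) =96/667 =0.14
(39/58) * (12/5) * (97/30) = 3783/725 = 5.22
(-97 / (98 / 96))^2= 21678336 / 2401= 9028.88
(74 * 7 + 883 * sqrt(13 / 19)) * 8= 9987.13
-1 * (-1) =1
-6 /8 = -3 /4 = -0.75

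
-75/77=-0.97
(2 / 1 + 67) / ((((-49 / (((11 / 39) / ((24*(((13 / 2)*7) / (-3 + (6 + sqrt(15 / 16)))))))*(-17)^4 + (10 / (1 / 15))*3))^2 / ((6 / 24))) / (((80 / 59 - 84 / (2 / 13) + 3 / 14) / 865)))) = -26550677458296321468641 / 22125865608434165760 - 69434151835044314197*sqrt(15) / 2765733201054270720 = -1297.22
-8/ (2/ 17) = -68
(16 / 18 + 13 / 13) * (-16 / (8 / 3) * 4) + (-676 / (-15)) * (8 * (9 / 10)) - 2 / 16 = 167413 / 600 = 279.02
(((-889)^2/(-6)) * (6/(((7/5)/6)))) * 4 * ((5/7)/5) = -1935480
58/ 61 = 0.95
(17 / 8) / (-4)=-17 / 32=-0.53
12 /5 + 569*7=19927 /5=3985.40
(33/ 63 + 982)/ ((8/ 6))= 20633/ 28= 736.89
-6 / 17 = -0.35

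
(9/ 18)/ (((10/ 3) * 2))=3/ 40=0.08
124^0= 1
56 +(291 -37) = 310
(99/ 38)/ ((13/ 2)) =99/ 247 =0.40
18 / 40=9 / 20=0.45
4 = 4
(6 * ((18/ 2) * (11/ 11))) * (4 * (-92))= -19872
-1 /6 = -0.17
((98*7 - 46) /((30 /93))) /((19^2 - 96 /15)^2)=49600 /3143529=0.02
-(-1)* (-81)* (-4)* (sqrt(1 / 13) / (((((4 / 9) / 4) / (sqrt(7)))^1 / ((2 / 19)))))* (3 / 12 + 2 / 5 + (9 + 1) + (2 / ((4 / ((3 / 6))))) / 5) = 312012* sqrt(91) / 1235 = 2410.04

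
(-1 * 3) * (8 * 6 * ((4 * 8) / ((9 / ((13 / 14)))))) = -475.43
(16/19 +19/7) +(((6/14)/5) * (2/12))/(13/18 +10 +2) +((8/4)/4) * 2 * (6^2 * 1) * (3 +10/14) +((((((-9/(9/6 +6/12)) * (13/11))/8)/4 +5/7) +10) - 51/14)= 15457023839/107208640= 144.18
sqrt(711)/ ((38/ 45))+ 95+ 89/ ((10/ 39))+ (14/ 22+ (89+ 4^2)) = 135*sqrt(79)/ 38+ 60251/ 110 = 579.31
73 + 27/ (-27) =72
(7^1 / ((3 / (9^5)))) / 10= 137781 / 10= 13778.10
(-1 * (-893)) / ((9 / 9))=893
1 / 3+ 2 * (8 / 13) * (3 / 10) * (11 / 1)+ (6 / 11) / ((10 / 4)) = 1979 / 429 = 4.61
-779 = -779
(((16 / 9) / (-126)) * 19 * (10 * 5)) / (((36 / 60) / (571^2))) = -12389558000 / 1701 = -7283690.77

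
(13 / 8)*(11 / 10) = 143 / 80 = 1.79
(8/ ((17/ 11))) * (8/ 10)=4.14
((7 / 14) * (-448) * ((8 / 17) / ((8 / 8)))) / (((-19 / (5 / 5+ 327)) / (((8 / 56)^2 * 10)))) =839680 / 2261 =371.38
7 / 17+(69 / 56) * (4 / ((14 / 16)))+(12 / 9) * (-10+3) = -8219 / 2499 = -3.29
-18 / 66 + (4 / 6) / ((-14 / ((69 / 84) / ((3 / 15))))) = -3029 / 6468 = -0.47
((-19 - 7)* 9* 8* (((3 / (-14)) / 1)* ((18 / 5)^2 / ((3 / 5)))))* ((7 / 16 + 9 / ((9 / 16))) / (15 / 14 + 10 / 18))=89728236 / 1025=87539.74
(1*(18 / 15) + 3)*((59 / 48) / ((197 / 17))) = 7021 / 15760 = 0.45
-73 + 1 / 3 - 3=-227 / 3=-75.67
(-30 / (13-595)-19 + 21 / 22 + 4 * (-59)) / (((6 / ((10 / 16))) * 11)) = -2.41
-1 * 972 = -972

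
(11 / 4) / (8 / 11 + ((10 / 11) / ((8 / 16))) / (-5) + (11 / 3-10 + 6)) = 363 / 4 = 90.75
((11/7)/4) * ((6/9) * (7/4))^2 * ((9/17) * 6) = 231/136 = 1.70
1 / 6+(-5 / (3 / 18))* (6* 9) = -9719 / 6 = -1619.83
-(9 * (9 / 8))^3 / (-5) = 531441 / 2560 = 207.59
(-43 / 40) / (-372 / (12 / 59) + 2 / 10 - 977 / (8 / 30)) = 43 / 219702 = 0.00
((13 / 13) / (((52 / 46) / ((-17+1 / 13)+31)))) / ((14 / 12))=12627 / 1183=10.67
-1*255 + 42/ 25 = -253.32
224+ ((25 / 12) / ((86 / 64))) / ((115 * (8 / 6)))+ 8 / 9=2001826 / 8901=224.90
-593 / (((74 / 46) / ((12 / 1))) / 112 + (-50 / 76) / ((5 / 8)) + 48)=-348285504 / 27574207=-12.63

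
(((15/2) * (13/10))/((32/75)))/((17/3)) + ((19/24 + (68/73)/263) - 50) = -5661475589/125331072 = -45.17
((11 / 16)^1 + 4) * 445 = 33375 / 16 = 2085.94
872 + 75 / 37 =32339 / 37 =874.03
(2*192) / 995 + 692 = 688924 / 995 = 692.39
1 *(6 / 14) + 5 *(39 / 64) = 1557 / 448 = 3.48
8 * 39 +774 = 1086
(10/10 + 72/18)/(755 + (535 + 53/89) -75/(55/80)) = 4895/1156693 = 0.00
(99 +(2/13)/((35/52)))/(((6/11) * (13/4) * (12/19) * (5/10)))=725857/4095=177.25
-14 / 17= -0.82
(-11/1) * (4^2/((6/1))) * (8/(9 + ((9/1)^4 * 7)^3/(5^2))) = -2200/36327499129953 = -0.00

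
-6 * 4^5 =-6144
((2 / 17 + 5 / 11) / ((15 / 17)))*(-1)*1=-107 / 165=-0.65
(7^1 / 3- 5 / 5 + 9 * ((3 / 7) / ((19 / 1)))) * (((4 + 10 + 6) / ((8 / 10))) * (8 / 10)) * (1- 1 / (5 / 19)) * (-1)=4904 / 57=86.04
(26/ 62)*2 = 26/ 31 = 0.84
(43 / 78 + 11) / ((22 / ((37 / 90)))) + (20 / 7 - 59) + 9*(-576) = -5664780281 / 1081080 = -5239.93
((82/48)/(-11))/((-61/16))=82/2013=0.04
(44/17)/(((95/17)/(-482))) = -21208/95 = -223.24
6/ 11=0.55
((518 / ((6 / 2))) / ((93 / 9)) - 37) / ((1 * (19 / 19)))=-629 / 31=-20.29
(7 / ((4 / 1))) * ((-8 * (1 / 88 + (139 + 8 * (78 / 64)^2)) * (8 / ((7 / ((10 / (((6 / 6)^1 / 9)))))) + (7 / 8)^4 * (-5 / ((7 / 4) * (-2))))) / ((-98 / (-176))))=-315834113335 / 802816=-393407.85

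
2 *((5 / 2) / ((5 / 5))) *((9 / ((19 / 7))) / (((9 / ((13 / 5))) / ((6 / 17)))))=546 / 323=1.69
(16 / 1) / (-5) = -16 / 5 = -3.20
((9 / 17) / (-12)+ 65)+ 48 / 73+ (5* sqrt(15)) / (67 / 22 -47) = 325705 / 4964 -110* sqrt(15) / 967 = 65.17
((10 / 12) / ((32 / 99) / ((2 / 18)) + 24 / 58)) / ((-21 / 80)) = -3190 / 3339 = -0.96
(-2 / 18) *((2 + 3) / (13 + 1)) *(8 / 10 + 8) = -22 / 63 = -0.35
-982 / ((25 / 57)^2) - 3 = -3192393 / 625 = -5107.83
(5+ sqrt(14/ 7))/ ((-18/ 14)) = -35/ 9 - 7 * sqrt(2)/ 9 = -4.99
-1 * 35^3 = -42875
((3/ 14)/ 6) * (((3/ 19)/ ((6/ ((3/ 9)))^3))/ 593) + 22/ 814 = 0.03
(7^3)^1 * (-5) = -1715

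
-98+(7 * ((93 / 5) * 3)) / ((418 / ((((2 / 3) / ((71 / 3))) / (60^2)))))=-2908443783 / 29678000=-98.00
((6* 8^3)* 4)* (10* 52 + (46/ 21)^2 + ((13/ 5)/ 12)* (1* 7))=4753507328/ 735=6467356.91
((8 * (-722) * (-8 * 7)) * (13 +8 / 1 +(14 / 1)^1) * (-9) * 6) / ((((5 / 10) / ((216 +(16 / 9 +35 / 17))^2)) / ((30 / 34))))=-256151035353920000 / 4913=-52137397792371.26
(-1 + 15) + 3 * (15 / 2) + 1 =75 / 2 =37.50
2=2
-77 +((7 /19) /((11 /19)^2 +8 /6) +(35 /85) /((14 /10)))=-2349545 /30719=-76.49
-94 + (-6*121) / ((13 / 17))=-13564 / 13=-1043.38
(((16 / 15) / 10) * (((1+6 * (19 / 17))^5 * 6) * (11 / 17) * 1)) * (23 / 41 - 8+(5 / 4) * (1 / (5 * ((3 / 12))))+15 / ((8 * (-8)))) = -7431219876065271 / 98964032900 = -75090.11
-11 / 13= -0.85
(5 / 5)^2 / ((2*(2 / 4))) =1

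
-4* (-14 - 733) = 2988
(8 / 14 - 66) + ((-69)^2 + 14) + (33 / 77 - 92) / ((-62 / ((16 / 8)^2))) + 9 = 1025212 / 217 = 4724.48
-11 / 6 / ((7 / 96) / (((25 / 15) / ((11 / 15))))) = -400 / 7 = -57.14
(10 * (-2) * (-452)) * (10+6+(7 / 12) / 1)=449740 / 3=149913.33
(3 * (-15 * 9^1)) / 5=-81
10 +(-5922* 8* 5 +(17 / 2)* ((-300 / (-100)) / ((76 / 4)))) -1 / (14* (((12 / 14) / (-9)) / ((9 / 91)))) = -1638183125 / 6916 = -236868.58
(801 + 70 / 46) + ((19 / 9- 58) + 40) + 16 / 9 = 163201 / 207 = 788.41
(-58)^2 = 3364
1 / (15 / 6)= 2 / 5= 0.40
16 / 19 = 0.84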